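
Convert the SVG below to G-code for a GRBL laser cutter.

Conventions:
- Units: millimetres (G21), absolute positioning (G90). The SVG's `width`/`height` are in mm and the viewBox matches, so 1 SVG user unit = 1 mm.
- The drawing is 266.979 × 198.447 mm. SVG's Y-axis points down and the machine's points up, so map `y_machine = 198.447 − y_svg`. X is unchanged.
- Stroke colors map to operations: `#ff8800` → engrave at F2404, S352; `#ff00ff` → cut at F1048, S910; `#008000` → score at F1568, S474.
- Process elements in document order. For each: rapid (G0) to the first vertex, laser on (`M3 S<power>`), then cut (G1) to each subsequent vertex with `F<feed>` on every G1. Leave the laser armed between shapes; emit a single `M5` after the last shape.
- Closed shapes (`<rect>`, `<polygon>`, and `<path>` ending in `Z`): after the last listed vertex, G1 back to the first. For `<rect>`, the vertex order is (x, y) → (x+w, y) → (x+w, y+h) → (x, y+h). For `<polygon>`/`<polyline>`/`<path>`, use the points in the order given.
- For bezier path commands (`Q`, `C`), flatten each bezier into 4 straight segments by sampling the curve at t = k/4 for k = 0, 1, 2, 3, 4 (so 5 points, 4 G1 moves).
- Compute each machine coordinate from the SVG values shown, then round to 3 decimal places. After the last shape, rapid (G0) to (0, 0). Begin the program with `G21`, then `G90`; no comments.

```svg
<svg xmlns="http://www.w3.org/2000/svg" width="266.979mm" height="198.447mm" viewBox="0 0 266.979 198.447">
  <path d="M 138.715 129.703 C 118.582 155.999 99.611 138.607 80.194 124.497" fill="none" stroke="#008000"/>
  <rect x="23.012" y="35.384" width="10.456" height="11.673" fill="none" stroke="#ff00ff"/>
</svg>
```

G21
G90
G0 X138.715 Y68.744
M3 S474
G1 X123.808 Y56.480 F1568
G1 X109.186 Y56.195 F1568
G1 X94.698 Y63.486 F1568
G1 X80.194 Y73.950 F1568
G0 X23.012 Y163.063
M3 S910
G1 X33.468 Y163.063 F1048
G1 X33.468 Y151.390 F1048
G1 X23.012 Y151.390 F1048
G1 X23.012 Y163.063 F1048
M5
G0 X0.000 Y0.000

viewBox `0 0 266.979 198.447` with mm width/height → 1 unit = 1 mm. Flip: y_m = 198.447 − y_svg.

**Shape 1** — `<path>` cubic bezier, stroke `#008000` → score (S474, F1568). Control points (SVG): P0=(138.715,129.703), P1=(118.582,155.999), P2=(99.611,138.607), P3=(80.194,124.497); sampled at t=k/4. Machine vertices: (138.715,68.744) → (123.808,56.480) → (109.186,56.195) → (94.698,63.486) → (80.194,73.950). Open path.

**Shape 2** — `<rect>` rectangle, stroke `#ff00ff` → cut (S910, F1048). Machine vertices: (23.012,163.063) → (33.468,163.063) → (33.468,151.390) → (23.012,151.390) → (23.012,163.063). Closed: final G1 returns to the first vertex.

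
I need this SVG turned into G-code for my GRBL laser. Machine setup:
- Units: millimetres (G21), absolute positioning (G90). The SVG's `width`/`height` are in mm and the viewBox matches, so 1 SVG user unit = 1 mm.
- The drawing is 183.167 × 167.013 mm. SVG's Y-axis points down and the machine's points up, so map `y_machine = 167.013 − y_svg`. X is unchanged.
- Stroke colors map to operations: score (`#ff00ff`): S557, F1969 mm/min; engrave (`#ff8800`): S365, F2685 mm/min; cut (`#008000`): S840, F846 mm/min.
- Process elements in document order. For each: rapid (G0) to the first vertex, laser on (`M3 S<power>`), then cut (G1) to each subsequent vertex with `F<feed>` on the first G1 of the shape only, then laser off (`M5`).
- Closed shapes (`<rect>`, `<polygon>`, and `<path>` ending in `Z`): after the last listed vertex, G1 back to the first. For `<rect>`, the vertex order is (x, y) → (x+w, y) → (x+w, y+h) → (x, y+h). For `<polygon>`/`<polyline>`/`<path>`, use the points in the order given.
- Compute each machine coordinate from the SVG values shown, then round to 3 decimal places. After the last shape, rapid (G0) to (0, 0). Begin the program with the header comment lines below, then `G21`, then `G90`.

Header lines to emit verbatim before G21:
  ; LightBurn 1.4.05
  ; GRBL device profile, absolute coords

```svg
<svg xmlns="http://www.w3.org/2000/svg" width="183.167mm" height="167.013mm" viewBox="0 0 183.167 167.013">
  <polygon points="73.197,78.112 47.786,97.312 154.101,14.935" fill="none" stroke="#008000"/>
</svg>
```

; LightBurn 1.4.05
; GRBL device profile, absolute coords
G21
G90
G0 X73.197 Y88.901
M3 S840
G1 X47.786 Y69.701 F846
G1 X154.101 Y152.078
G1 X73.197 Y88.901
M5
G0 X0.000 Y0.000

viewBox `0 0 183.167 167.013` with mm width/height → 1 unit = 1 mm. Flip: y_m = 167.013 − y_svg.

**Shape 1** — `<polygon>` closed polygon, stroke `#008000` → cut (S840, F846). Machine vertices: (73.197,88.901) → (47.786,69.701) → (154.101,152.078) → (73.197,88.901). Closed: final G1 returns to the first vertex.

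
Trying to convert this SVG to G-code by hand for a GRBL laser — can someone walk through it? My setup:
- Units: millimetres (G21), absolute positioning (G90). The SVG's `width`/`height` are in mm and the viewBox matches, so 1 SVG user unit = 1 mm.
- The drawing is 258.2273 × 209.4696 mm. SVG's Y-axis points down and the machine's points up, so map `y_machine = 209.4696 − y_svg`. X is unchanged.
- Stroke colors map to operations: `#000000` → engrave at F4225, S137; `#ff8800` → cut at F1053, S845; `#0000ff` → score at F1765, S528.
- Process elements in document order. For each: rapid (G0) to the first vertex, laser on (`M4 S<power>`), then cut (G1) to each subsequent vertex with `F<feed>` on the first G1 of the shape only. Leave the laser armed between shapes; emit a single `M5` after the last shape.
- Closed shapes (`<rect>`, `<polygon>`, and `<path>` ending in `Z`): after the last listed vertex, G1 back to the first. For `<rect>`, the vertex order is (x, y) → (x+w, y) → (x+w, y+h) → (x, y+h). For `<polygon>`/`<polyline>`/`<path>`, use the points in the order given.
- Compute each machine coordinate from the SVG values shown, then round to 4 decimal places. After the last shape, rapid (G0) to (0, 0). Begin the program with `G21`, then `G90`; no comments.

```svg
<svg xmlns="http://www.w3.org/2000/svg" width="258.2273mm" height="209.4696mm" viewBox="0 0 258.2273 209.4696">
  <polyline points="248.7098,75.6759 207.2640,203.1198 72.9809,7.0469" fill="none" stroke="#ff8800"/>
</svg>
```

G21
G90
G0 X248.7098 Y133.7937
M4 S845
G1 X207.2640 Y6.3498 F1053
G1 X72.9809 Y202.4227
M5
G0 X0.0000 Y0.0000

viewBox `0 0 258.2273 209.4696` with mm width/height → 1 unit = 1 mm. Flip: y_m = 209.4696 − y_svg.

**Shape 1** — `<polyline>` open polyline, stroke `#ff8800` → cut (S845, F1053). Machine vertices: (248.7098,133.7937) → (207.2640,6.3498) → (72.9809,202.4227). Open path.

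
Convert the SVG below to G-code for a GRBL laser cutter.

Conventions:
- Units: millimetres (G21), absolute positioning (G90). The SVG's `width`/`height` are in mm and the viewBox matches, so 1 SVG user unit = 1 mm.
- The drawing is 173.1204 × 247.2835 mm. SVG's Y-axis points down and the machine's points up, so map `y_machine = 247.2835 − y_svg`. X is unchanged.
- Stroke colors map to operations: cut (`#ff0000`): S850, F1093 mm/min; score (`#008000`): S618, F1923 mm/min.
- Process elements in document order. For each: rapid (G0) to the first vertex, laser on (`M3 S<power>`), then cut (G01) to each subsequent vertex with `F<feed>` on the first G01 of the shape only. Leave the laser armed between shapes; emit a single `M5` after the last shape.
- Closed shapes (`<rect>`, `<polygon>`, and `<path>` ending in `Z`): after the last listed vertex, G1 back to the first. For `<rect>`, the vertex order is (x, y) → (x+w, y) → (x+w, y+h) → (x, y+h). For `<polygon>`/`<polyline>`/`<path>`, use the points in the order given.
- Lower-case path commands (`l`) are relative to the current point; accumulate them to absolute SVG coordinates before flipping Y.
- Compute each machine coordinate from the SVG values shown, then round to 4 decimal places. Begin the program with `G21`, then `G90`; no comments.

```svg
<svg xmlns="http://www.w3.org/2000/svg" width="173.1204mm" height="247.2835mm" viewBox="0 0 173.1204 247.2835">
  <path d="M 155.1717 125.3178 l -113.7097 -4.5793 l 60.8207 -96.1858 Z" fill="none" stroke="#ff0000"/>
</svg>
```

1 u = 1 mm; y_m = 247.2835 − y.

[1] `<path>` regular polygon, #ff0000→cut S850 F1093: (155.1717,121.9657) → (41.4620,126.5450) → (102.2827,222.7308) → (155.1717,121.9657) (closed)

G21
G90
G0 X155.1717 Y121.9657
M3 S850
G01 X41.4620 Y126.5450 F1093
G01 X102.2827 Y222.7308
G01 X155.1717 Y121.9657
M5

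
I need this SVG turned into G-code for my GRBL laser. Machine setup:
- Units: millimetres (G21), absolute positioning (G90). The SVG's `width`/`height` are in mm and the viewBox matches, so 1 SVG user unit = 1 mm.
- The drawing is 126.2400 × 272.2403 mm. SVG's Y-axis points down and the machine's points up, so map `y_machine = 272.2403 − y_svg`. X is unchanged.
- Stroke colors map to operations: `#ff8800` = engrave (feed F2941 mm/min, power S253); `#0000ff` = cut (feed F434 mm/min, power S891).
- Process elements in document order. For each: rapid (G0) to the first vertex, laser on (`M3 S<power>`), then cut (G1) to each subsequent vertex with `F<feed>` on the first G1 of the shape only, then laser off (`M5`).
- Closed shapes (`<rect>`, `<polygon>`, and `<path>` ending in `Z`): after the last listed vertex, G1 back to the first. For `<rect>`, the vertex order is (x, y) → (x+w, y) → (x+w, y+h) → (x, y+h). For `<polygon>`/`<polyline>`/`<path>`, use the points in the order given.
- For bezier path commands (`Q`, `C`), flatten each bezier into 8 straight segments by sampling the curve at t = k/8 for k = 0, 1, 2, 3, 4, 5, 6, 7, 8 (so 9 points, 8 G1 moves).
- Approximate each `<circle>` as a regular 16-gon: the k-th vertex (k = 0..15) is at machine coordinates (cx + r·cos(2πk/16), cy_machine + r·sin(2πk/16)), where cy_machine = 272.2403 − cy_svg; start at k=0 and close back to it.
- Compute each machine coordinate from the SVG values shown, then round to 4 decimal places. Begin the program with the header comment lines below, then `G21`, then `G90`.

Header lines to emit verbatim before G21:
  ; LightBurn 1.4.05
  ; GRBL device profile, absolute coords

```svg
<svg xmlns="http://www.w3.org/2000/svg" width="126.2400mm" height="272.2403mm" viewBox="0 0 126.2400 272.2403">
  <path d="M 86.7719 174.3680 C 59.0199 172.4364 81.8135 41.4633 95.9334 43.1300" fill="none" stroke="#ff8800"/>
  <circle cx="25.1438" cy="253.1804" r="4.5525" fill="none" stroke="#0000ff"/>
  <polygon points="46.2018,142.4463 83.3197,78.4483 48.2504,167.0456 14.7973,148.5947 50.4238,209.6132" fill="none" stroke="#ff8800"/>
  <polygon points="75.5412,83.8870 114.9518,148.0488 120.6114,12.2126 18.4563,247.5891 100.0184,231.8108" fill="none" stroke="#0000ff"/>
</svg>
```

; LightBurn 1.4.05
; GRBL device profile, absolute coords
G21
G90
G0 X86.7719 Y97.8723
M3 S253
G1 X78.6186 Y104.1344 F2941
G1 X74.5099 Y119.4275
G1 X73.7519 Y140.6851
G1 X75.6507 Y164.8407
G1 X79.5122 Y188.8275
G1 X84.6425 Y209.5791
G1 X90.3475 Y224.0289
G1 X95.9334 Y229.1103
M5
G0 X29.6963 Y19.0599
M3 S891
G1 X29.3498 Y20.8021 F434
G1 X28.3629 Y22.2790
G1 X26.8860 Y23.2659
G1 X25.1438 Y23.6124
G1 X23.4016 Y23.2659
G1 X21.9247 Y22.2790
G1 X20.9378 Y20.8021
G1 X20.5913 Y19.0599
G1 X20.9378 Y17.3177
G1 X21.9247 Y15.8408
G1 X23.4016 Y14.8539
G1 X25.1438 Y14.5074
G1 X26.8860 Y14.8539
G1 X28.3629 Y15.8408
G1 X29.3498 Y17.3177
G1 X29.6963 Y19.0599
M5
G0 X46.2018 Y129.7940
M3 S253
G1 X83.3197 Y193.7920 F2941
G1 X48.2504 Y105.1947
G1 X14.7973 Y123.6456
G1 X50.4238 Y62.6271
G1 X46.2018 Y129.7940
M5
G0 X75.5412 Y188.3533
M3 S891
G1 X114.9518 Y124.1915 F434
G1 X120.6114 Y260.0277
G1 X18.4563 Y24.6512
G1 X100.0184 Y40.4295
G1 X75.5412 Y188.3533
M5

viewBox `0 0 126.2400 272.2403` with mm width/height → 1 unit = 1 mm. Flip: y_m = 272.2403 − y_svg.

**Shape 1** — `<path>` cubic bezier, stroke `#ff8800` → engrave (S253, F2941). Control points (SVG): P0=(86.7719,174.3680), P1=(59.0199,172.4364), P2=(81.8135,41.4633), P3=(95.9334,43.1300); sampled at t=k/8. Machine vertices: (86.7719,97.8723) → (78.6186,104.1344) → (74.5099,119.4275) → (73.7519,140.6851) → (75.6507,164.8407) → (79.5122,188.8275) → (84.6425,209.5791) → (90.3475,224.0289) → (95.9334,229.1103). Open path.

**Shape 2** — `<circle>` circle, stroke `#0000ff` → cut (S891, F434). Machine vertices: (29.6963,19.0599) → (29.3498,20.8021) → (28.3629,22.2790) → (26.8860,23.2659) → (25.1438,23.6124) → (23.4016,23.2659) → (21.9247,22.2790) → (20.9378,20.8021) → (20.5913,19.0599) → (20.9378,17.3177) → (21.9247,15.8408) → (23.4016,14.8539) → (25.1438,14.5074) → (26.8860,14.8539) → (28.3629,15.8408) → (29.3498,17.3177) → (29.6963,19.0599). Closed: final G1 returns to the first vertex.

**Shape 3** — `<polygon>` closed polygon, stroke `#ff8800` → engrave (S253, F2941). Machine vertices: (46.2018,129.7940) → (83.3197,193.7920) → (48.2504,105.1947) → (14.7973,123.6456) → (50.4238,62.6271) → (46.2018,129.7940). Closed: final G1 returns to the first vertex.

**Shape 4** — `<polygon>` closed polygon, stroke `#0000ff` → cut (S891, F434). Machine vertices: (75.5412,188.3533) → (114.9518,124.1915) → (120.6114,260.0277) → (18.4563,24.6512) → (100.0184,40.4295) → (75.5412,188.3533). Closed: final G1 returns to the first vertex.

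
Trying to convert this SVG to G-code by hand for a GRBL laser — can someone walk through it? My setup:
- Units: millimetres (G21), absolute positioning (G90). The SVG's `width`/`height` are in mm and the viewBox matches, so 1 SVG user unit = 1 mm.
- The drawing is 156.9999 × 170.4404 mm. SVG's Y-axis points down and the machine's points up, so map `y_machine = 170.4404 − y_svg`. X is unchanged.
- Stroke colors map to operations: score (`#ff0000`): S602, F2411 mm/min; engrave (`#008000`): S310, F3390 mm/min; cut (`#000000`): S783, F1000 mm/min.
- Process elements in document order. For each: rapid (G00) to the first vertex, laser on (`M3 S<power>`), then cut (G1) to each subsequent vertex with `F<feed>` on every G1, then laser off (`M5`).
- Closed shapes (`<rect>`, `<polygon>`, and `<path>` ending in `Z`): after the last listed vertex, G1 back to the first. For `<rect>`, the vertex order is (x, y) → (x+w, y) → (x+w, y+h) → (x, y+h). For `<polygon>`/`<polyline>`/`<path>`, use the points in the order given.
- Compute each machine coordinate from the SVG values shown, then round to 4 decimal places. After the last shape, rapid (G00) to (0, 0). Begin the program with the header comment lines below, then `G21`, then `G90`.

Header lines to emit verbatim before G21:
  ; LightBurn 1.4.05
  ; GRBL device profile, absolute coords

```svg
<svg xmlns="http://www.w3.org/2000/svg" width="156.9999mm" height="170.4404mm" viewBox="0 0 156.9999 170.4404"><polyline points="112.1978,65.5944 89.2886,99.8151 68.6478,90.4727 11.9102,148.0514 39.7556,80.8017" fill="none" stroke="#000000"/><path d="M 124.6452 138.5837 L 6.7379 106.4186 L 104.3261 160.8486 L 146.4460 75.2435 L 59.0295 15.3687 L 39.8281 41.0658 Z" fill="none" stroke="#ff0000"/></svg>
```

; LightBurn 1.4.05
; GRBL device profile, absolute coords
G21
G90
G00 X112.1978 Y104.8460
M3 S783
G1 X89.2886 Y70.6253 F1000
G1 X68.6478 Y79.9677 F1000
G1 X11.9102 Y22.3890 F1000
G1 X39.7556 Y89.6387 F1000
M5
G00 X124.6452 Y31.8567
M3 S602
G1 X6.7379 Y64.0218 F2411
G1 X104.3261 Y9.5918 F2411
G1 X146.4460 Y95.1969 F2411
G1 X59.0295 Y155.0717 F2411
G1 X39.8281 Y129.3746 F2411
G1 X124.6452 Y31.8567 F2411
M5
G00 X0.0000 Y0.0000

Since the viewBox matches the mm dimensions, user units are millimetres directly. The only transform is the Y-flip y_m = 170.4404 − y_svg.

Shape 1 is a open polyline drawn with `<polyline>`. Its stroke #000000 means cut at S783, F1000. After flipping Y the toolpath is (112.1978,104.8460) → (89.2886,70.6253) → (68.6478,79.9677) → (11.9102,22.3890) → (39.7556,89.6387).

Shape 2 is a closed polygon drawn with `<path>`. Its stroke #ff0000 means score at S602, F2411. After flipping Y the toolpath is (124.6452,31.8567) → (6.7379,64.0218) → (104.3261,9.5918) → (146.4460,95.1969) → (59.0295,155.0717) → (39.8281,129.3746) → (124.6452,31.8567), returning to the start.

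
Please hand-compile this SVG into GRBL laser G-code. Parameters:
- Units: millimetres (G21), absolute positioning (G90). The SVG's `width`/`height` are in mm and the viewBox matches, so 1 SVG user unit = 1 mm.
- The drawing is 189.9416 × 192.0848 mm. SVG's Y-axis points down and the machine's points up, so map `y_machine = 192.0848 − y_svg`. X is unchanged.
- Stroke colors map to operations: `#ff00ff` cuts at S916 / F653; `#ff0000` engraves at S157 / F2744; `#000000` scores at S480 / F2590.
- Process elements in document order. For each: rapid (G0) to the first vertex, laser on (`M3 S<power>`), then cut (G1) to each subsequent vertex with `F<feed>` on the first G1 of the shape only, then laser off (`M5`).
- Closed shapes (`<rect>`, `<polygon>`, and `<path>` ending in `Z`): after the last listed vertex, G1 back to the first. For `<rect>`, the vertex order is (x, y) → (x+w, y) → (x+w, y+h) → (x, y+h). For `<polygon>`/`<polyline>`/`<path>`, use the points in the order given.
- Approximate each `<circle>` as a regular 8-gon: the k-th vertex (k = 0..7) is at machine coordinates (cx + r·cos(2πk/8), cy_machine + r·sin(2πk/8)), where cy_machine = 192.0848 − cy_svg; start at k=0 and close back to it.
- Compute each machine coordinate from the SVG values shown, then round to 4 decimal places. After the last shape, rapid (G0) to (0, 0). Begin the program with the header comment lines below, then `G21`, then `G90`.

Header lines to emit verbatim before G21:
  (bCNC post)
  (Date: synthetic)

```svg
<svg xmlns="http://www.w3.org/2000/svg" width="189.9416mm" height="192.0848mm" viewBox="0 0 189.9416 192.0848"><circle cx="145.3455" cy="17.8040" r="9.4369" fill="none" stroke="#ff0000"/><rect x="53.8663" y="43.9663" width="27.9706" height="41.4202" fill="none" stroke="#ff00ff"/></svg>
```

(bCNC post)
(Date: synthetic)
G21
G90
G0 X154.7824 Y174.2808
M3 S157
G1 X152.0184 Y180.9537 F2744
G1 X145.3455 Y183.7177
G1 X138.6726 Y180.9537
G1 X135.9086 Y174.2808
G1 X138.6726 Y167.6079
G1 X145.3455 Y164.8439
G1 X152.0184 Y167.6079
G1 X154.7824 Y174.2808
M5
G0 X53.8663 Y148.1185
M3 S916
G1 X81.8369 Y148.1185 F653
G1 X81.8369 Y106.6983
G1 X53.8663 Y106.6983
G1 X53.8663 Y148.1185
M5
G0 X0.0000 Y0.0000

Since the viewBox matches the mm dimensions, user units are millimetres directly. The only transform is the Y-flip y_m = 192.0848 − y_svg.

Shape 1 is a circle drawn with `<circle>`. Its stroke #ff0000 means engrave at S157, F2744. After flipping Y the toolpath is (154.7824,174.2808) → (152.0184,180.9537) → (145.3455,183.7177) → (138.6726,180.9537) → (135.9086,174.2808) → (138.6726,167.6079) → (145.3455,164.8439) → (152.0184,167.6079) → (154.7824,174.2808), returning to the start.

Shape 2 is a rectangle drawn with `<rect>`. Its stroke #ff00ff means cut at S916, F653. After flipping Y the toolpath is (53.8663,148.1185) → (81.8369,148.1185) → (81.8369,106.6983) → (53.8663,106.6983) → (53.8663,148.1185), returning to the start.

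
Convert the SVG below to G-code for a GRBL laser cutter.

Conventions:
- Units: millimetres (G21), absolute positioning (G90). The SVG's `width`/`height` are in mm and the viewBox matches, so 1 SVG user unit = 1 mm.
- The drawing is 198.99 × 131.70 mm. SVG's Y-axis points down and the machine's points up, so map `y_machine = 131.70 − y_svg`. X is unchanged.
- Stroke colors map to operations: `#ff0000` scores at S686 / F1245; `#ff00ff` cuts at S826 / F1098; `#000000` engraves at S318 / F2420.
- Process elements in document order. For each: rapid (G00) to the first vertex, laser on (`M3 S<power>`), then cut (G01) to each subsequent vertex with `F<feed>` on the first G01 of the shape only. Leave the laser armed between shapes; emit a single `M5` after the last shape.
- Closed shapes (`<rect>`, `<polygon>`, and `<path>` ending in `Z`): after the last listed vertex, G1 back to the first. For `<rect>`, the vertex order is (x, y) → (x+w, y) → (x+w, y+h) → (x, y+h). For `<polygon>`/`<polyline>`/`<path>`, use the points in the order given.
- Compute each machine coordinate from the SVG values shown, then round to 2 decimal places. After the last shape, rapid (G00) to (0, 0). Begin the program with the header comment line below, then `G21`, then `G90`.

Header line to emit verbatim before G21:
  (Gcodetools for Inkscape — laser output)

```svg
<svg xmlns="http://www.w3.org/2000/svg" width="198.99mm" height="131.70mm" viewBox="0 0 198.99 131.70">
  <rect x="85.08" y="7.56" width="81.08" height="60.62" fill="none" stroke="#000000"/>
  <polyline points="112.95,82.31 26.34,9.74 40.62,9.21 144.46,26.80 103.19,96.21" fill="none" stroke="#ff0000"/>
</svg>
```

(Gcodetools for Inkscape — laser output)
G21
G90
G00 X85.08 Y124.14
M3 S318
G01 X166.16 Y124.14 F2420
G01 X166.16 Y63.52
G01 X85.08 Y63.52
G01 X85.08 Y124.14
G00 X112.95 Y49.39
M3 S686
G01 X26.34 Y121.96 F1245
G01 X40.62 Y122.49
G01 X144.46 Y104.90
G01 X103.19 Y35.49
M5
G00 X0.00 Y0.00

1 u = 1 mm; y_m = 131.70 − y.

[1] `<rect>` rectangle, #000000→engrave S318 F2420: (85.08,124.14) → (166.16,124.14) → (166.16,63.52) → (85.08,63.52) → (85.08,124.14) (closed)

[2] `<polyline>` open polyline, #ff0000→score S686 F1245: (112.95,49.39) → (26.34,121.96) → (40.62,122.49) → (144.46,104.90) → (103.19,35.49)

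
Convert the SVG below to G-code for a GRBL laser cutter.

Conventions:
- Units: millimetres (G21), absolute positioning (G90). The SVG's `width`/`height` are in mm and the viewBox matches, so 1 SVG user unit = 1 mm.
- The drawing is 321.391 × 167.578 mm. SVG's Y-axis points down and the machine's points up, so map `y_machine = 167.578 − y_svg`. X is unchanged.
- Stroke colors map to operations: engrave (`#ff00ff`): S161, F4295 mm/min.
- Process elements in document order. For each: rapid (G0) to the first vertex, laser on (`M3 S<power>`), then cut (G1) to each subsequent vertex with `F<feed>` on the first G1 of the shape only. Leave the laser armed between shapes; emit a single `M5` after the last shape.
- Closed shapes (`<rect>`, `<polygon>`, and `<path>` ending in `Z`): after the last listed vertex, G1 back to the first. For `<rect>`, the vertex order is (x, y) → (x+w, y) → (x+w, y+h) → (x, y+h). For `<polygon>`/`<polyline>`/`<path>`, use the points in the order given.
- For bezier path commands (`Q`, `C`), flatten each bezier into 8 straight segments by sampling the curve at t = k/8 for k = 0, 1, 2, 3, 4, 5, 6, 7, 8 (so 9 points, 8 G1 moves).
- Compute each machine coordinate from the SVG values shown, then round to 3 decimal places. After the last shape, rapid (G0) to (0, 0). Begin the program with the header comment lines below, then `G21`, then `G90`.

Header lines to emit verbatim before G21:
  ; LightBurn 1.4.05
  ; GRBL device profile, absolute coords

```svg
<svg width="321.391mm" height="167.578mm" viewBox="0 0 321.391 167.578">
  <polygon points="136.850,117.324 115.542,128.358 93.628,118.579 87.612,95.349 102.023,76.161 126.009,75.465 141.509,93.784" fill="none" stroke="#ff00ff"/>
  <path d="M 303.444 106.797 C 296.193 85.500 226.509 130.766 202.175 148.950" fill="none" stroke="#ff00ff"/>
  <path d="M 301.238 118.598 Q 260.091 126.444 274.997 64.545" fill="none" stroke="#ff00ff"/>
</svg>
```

Since the viewBox matches the mm dimensions, user units are millimetres directly. The only transform is the Y-flip y_m = 167.578 − y_svg.

Shape 1 is a regular polygon drawn with `<polygon>`. Its stroke #ff00ff means engrave at S161, F4295. After flipping Y the toolpath is (136.850,50.254) → (115.542,39.220) → (93.628,48.999) → (87.612,72.229) → (102.023,91.417) → (126.009,92.113) → (141.509,73.794) → (136.850,50.254), returning to the start.

Shape 2 is a cubic bezier drawn with `<path>`. Its stroke #ff00ff means engrave at S161, F4295. After flipping Y the toolpath is (303.444,60.781) → (298.009,65.830) → (287.984,65.736) → (274.632,61.597) → (259.216,54.510) → (242.999,45.572) → (227.245,35.881) → (213.216,26.534) → (202.175,18.628).

Shape 3 is a quadratic bezier drawn with `<path>`. Its stroke #ff00ff means engrave at S161, F4295. After flipping Y the toolpath is (301.238,48.980) → (291.827,48.108) → (284.168,49.416) → (278.260,52.903) → (274.104,58.570) → (271.700,66.417) → (271.047,76.443) → (272.146,88.648) → (274.997,103.033).

; LightBurn 1.4.05
; GRBL device profile, absolute coords
G21
G90
G0 X136.850 Y50.254
M3 S161
G1 X115.542 Y39.220 F4295
G1 X93.628 Y48.999
G1 X87.612 Y72.229
G1 X102.023 Y91.417
G1 X126.009 Y92.113
G1 X141.509 Y73.794
G1 X136.850 Y50.254
G0 X303.444 Y60.781
M3 S161
G1 X298.009 Y65.830 F4295
G1 X287.984 Y65.736
G1 X274.632 Y61.597
G1 X259.216 Y54.510
G1 X242.999 Y45.572
G1 X227.245 Y35.881
G1 X213.216 Y26.534
G1 X202.175 Y18.628
G0 X301.238 Y48.980
M3 S161
G1 X291.827 Y48.108 F4295
G1 X284.168 Y49.416
G1 X278.260 Y52.903
G1 X274.104 Y58.570
G1 X271.700 Y66.417
G1 X271.047 Y76.443
G1 X272.146 Y88.648
G1 X274.997 Y103.033
M5
G0 X0.000 Y0.000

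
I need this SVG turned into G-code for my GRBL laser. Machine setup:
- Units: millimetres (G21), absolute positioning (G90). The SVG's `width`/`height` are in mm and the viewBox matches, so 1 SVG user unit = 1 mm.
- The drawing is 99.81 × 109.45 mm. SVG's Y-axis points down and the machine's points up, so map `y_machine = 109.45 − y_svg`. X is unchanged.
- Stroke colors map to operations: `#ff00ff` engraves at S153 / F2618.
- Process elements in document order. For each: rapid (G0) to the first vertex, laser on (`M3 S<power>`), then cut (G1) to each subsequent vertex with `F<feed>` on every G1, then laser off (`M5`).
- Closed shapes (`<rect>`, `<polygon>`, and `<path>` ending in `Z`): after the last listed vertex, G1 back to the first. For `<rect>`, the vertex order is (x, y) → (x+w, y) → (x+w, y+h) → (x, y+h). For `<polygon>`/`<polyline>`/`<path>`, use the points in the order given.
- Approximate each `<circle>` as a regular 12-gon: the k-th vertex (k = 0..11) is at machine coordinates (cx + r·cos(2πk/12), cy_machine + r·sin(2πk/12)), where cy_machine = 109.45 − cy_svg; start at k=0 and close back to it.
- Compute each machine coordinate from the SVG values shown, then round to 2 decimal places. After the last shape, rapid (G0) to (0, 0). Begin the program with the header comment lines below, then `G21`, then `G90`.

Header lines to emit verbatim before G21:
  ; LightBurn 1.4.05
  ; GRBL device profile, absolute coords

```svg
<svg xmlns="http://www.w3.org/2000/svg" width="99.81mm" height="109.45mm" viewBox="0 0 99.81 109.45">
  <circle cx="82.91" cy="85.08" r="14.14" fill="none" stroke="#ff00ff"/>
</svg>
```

; LightBurn 1.4.05
; GRBL device profile, absolute coords
G21
G90
G0 X97.05 Y24.37
M3 S153
G1 X95.16 Y31.44 F2618
G1 X89.98 Y36.62 F2618
G1 X82.91 Y38.51 F2618
G1 X75.84 Y36.62 F2618
G1 X70.66 Y31.44 F2618
G1 X68.77 Y24.37 F2618
G1 X70.66 Y17.30 F2618
G1 X75.84 Y12.12 F2618
G1 X82.91 Y10.23 F2618
G1 X89.98 Y12.12 F2618
G1 X95.16 Y17.30 F2618
G1 X97.05 Y24.37 F2618
M5
G0 X0.00 Y0.00

1 u = 1 mm; y_m = 109.45 − y.

[1] `<circle>` circle, #ff00ff→engrave S153 F2618: (97.05,24.37) → (95.16,31.44) → (89.98,36.62) → (82.91,38.51) → (75.84,36.62) → (70.66,31.44) → (68.77,24.37) → (70.66,17.30) → (75.84,12.12) → (82.91,10.23) → (89.98,12.12) → (95.16,17.30) → (97.05,24.37) (closed)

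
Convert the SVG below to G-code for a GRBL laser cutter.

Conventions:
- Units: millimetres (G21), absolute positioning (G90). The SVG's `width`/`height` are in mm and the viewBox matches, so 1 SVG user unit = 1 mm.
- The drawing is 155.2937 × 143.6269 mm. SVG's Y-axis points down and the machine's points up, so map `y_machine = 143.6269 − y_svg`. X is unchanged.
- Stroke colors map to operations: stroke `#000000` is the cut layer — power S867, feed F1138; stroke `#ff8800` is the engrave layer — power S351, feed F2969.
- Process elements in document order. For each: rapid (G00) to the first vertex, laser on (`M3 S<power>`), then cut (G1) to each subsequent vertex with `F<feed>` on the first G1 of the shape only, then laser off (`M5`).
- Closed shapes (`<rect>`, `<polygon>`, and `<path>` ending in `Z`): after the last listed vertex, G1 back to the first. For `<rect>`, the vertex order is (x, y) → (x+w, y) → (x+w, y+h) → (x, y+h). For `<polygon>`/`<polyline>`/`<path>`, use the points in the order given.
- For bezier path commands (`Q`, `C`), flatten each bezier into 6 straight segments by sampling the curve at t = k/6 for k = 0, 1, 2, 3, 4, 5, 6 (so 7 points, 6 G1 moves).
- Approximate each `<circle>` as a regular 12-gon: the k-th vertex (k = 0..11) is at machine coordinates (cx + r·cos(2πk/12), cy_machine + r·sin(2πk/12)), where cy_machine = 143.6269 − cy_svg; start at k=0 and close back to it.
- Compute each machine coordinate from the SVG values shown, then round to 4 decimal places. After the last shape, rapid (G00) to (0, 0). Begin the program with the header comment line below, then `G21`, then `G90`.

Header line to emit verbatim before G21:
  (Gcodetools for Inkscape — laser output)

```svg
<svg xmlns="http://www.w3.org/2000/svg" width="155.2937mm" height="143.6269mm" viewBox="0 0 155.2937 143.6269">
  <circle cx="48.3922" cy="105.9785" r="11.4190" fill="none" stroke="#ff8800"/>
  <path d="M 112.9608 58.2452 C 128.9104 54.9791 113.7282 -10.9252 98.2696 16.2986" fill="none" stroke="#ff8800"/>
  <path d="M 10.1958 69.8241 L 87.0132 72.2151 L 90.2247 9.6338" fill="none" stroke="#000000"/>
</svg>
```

(Gcodetools for Inkscape — laser output)
G21
G90
G00 X59.8112 Y37.6484
M3 S351
G1 X58.2813 Y43.3579 F2969
G1 X54.1017 Y47.5375
G1 X48.3922 Y49.0674
G1 X42.6827 Y47.5375
G1 X38.5031 Y43.3579
G1 X36.9732 Y37.6484
G1 X38.5031 Y31.9389
G1 X42.6827 Y27.7593
G1 X48.3922 Y26.2294
G1 X54.1017 Y27.7593
G1 X58.2813 Y31.9389
G1 X59.8112 Y37.6484
M5
G00 X112.9608 Y85.3817
M3 S351
G1 X118.4841 Y91.5135 F2969
G1 X119.6759 Y103.7581
G1 X117.3933 Y117.7887
G1 X112.4933 Y129.2785
G1 X105.8330 Y133.9007
G1 X98.2696 Y127.3283
M5
G00 X10.1958 Y73.8028
M3 S867
G1 X87.0132 Y71.4118 F1138
G1 X90.2247 Y133.9931
M5
G00 X0.0000 Y0.0000

Since the viewBox matches the mm dimensions, user units are millimetres directly. The only transform is the Y-flip y_m = 143.6269 − y_svg.

Shape 1 is a circle drawn with `<circle>`. Its stroke #ff8800 means engrave at S351, F2969. After flipping Y the toolpath is (59.8112,37.6484) → (58.2813,43.3579) → (54.1017,47.5375) → (48.3922,49.0674) → (42.6827,47.5375) → (38.5031,43.3579) → (36.9732,37.6484) → (38.5031,31.9389) → (42.6827,27.7593) → (48.3922,26.2294) → (54.1017,27.7593) → (58.2813,31.9389) → (59.8112,37.6484), returning to the start.

Shape 2 is a cubic bezier drawn with `<path>`. Its stroke #ff8800 means engrave at S351, F2969. After flipping Y the toolpath is (112.9608,85.3817) → (118.4841,91.5135) → (119.6759,103.7581) → (117.3933,117.7887) → (112.4933,129.2785) → (105.8330,133.9007) → (98.2696,127.3283).

Shape 3 is a open polyline drawn with `<path>`. Its stroke #000000 means cut at S867, F1138. After flipping Y the toolpath is (10.1958,73.8028) → (87.0132,71.4118) → (90.2247,133.9931).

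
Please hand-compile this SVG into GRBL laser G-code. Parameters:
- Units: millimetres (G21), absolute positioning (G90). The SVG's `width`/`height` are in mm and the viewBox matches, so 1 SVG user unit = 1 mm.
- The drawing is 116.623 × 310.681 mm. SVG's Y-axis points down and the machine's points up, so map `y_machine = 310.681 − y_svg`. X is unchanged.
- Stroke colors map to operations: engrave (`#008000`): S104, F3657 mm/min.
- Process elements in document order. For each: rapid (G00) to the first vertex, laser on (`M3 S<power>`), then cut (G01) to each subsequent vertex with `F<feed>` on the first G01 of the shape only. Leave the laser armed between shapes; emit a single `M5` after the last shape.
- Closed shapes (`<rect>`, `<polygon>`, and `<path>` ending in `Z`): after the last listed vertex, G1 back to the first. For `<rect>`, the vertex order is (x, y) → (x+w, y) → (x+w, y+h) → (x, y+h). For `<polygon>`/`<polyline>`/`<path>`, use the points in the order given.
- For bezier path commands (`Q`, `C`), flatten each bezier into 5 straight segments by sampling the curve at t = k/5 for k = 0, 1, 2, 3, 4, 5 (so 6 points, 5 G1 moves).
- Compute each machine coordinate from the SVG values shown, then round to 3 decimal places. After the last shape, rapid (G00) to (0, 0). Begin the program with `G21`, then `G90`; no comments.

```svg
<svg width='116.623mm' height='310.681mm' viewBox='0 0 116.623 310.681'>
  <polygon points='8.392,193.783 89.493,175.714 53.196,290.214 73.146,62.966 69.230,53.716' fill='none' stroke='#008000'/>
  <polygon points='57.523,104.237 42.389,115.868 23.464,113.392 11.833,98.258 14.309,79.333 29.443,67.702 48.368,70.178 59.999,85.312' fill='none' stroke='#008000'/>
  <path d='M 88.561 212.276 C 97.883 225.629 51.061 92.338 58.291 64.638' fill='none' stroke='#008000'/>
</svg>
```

viewBox `0 0 116.623 310.681` with mm width/height → 1 unit = 1 mm. Flip: y_m = 310.681 − y_svg.

**Shape 1** — `<polygon>` closed polygon, stroke `#008000` → engrave (S104, F3657). Machine vertices: (8.392,116.898) → (89.493,134.967) → (53.196,20.467) → (73.146,247.715) → (69.230,256.965) → (8.392,116.898). Closed: final G1 returns to the first vertex.

**Shape 2** — `<polygon>` regular polygon, stroke `#008000` → engrave (S104, F3657). Machine vertices: (57.523,206.444) → (42.389,194.813) → (23.464,197.289) → (11.833,212.423) → (14.309,231.348) → (29.443,242.979) → (48.368,240.503) → (59.999,225.369) → (57.523,206.444). Closed: final G1 returns to the first vertex.

**Shape 3** — `<path>` cubic bezier, stroke `#008000` → engrave (S104, F3657). Control points (SVG): P0=(88.561,212.276), P1=(97.883,225.629), P2=(51.061,92.338), P3=(58.291,64.638); sampled at t=k/5. Machine vertices: (88.561,98.405) → (88.298,105.973) → (79.851,136.627) → (68.507,178.262) → (59.558,218.770) → (58.291,246.043). Open path.

G21
G90
G00 X8.392 Y116.898
M3 S104
G01 X89.493 Y134.967 F3657
G01 X53.196 Y20.467
G01 X73.146 Y247.715
G01 X69.230 Y256.965
G01 X8.392 Y116.898
G00 X57.523 Y206.444
M3 S104
G01 X42.389 Y194.813 F3657
G01 X23.464 Y197.289
G01 X11.833 Y212.423
G01 X14.309 Y231.348
G01 X29.443 Y242.979
G01 X48.368 Y240.503
G01 X59.999 Y225.369
G01 X57.523 Y206.444
G00 X88.561 Y98.405
M3 S104
G01 X88.298 Y105.973 F3657
G01 X79.851 Y136.627
G01 X68.507 Y178.262
G01 X59.558 Y218.770
G01 X58.291 Y246.043
M5
G00 X0.000 Y0.000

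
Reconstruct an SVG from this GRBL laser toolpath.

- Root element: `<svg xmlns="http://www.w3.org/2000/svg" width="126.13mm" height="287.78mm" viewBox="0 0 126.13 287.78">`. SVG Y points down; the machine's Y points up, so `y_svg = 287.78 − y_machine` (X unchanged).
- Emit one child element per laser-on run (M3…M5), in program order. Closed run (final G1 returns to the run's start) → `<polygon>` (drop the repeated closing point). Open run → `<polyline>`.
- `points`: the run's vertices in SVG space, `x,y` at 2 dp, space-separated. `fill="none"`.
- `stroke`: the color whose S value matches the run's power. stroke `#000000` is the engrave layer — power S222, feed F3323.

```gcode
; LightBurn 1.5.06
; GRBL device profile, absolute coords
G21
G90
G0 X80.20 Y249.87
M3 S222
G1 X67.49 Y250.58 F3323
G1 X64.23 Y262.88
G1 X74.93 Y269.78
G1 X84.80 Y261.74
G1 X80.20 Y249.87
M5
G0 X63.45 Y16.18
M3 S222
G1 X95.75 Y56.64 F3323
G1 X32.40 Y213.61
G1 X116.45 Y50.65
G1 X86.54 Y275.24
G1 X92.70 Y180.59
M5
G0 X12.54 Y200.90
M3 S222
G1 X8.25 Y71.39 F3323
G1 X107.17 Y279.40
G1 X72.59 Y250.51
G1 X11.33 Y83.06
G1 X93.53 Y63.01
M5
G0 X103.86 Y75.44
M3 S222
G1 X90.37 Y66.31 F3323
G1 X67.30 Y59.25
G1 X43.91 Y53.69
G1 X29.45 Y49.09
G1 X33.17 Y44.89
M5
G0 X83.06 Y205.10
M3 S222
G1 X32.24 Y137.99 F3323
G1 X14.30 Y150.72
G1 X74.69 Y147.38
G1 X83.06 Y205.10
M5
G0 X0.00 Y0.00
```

<svg xmlns="http://www.w3.org/2000/svg" width="126.13mm" height="287.78mm" viewBox="0 0 126.13 287.78">
  <polygon points="80.20,37.91 67.49,37.20 64.23,24.90 74.93,18.00 84.80,26.04" fill="none" stroke="#000000"/>
  <polyline points="63.45,271.60 95.75,231.14 32.40,74.17 116.45,237.13 86.54,12.54 92.70,107.19" fill="none" stroke="#000000"/>
  <polyline points="12.54,86.88 8.25,216.39 107.17,8.38 72.59,37.27 11.33,204.72 93.53,224.77" fill="none" stroke="#000000"/>
  <polyline points="103.86,212.34 90.37,221.47 67.30,228.53 43.91,234.09 29.45,238.69 33.17,242.89" fill="none" stroke="#000000"/>
  <polygon points="83.06,82.68 32.24,149.79 14.30,137.06 74.69,140.40" fill="none" stroke="#000000"/>
</svg>

Each laser-on run becomes one SVG element. Flip Y back into SVG space with y_svg = 287.78 − y_machine. Every run uses S222, so all elements get stroke `#000000` (engrave).

Run 1: The run returns to its start, so emit a `<polygon>` with points (Y-flipped): 80.20,37.91 67.49,37.20 64.23,24.90 74.93,18.00 84.80,26.04.

Run 2: The run is open, so emit a `<polyline>` with points (Y-flipped): 63.45,271.60 95.75,231.14 32.40,74.17 116.45,237.13 86.54,12.54 92.70,107.19.

Run 3: The run is open, so emit a `<polyline>` with points (Y-flipped): 12.54,86.88 8.25,216.39 107.17,8.38 72.59,37.27 11.33,204.72 93.53,224.77.

Run 4: The run is open, so emit a `<polyline>` with points (Y-flipped): 103.86,212.34 90.37,221.47 67.30,228.53 43.91,234.09 29.45,238.69 33.17,242.89.

Run 5: The run returns to its start, so emit a `<polygon>` with points (Y-flipped): 83.06,82.68 32.24,149.79 14.30,137.06 74.69,140.40.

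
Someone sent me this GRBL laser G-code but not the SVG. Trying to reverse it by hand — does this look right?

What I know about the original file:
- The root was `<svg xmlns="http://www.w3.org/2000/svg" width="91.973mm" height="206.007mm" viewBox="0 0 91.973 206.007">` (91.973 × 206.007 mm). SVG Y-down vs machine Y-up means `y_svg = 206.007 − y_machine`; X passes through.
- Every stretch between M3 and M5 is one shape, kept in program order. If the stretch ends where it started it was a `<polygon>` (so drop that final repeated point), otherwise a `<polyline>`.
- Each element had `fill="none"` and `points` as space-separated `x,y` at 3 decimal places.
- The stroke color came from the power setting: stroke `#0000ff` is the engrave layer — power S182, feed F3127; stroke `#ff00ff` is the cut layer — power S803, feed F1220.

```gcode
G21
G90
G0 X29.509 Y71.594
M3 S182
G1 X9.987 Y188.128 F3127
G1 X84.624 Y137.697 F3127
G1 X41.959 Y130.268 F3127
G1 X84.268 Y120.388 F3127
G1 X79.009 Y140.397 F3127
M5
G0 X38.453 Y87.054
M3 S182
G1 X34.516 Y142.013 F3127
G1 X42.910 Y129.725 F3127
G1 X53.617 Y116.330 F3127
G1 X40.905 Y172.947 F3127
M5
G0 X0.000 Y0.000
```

<svg xmlns="http://www.w3.org/2000/svg" width="91.973mm" height="206.007mm" viewBox="0 0 91.973 206.007">
  <polyline points="29.509,134.413 9.987,17.879 84.624,68.310 41.959,75.739 84.268,85.619 79.009,65.610" fill="none" stroke="#0000ff"/>
  <polyline points="38.453,118.953 34.516,63.994 42.910,76.282 53.617,89.677 40.905,33.060" fill="none" stroke="#0000ff"/>
</svg>

y_svg = 206.007 − y_m. Every run uses S182, so all elements get stroke `#0000ff` (engrave).

[1] open run; points: 29.509,134.413 9.987,17.879 84.624,68.310 41.959,75.739 84.268,85.619 79.009,65.610

[2] open run; points: 38.453,118.953 34.516,63.994 42.910,76.282 53.617,89.677 40.905,33.060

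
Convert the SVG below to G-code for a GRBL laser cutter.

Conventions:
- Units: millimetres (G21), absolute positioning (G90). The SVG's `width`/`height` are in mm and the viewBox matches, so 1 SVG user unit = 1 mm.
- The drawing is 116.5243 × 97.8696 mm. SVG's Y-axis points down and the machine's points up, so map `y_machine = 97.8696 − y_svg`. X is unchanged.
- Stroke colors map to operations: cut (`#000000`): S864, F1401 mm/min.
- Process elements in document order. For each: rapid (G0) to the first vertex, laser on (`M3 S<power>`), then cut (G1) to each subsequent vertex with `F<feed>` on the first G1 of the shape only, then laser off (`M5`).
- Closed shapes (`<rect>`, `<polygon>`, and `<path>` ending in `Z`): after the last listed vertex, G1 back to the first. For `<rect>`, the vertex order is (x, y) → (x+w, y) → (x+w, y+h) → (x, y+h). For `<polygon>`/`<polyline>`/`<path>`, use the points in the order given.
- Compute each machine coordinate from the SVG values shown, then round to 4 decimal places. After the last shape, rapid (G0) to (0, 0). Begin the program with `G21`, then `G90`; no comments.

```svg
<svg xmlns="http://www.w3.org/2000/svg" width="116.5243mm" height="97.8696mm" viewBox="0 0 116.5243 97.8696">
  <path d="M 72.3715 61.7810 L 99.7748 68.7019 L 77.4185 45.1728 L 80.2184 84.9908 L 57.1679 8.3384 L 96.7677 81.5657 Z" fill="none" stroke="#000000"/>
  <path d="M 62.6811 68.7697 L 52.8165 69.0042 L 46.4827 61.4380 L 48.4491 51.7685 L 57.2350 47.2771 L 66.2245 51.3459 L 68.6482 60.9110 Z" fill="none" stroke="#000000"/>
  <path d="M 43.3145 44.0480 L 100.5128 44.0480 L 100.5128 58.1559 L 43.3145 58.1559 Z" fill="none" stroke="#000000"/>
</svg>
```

G21
G90
G0 X72.3715 Y36.0886
M3 S864
G1 X99.7748 Y29.1677 F1401
G1 X77.4185 Y52.6968
G1 X80.2184 Y12.8788
G1 X57.1679 Y89.5312
G1 X96.7677 Y16.3039
G1 X72.3715 Y36.0886
M5
G0 X62.6811 Y29.0999
M3 S864
G1 X52.8165 Y28.8654 F1401
G1 X46.4827 Y36.4316
G1 X48.4491 Y46.1011
G1 X57.2350 Y50.5925
G1 X66.2245 Y46.5237
G1 X68.6482 Y36.9586
G1 X62.6811 Y29.0999
M5
G0 X43.3145 Y53.8216
M3 S864
G1 X100.5128 Y53.8216 F1401
G1 X100.5128 Y39.7137
G1 X43.3145 Y39.7137
G1 X43.3145 Y53.8216
M5
G0 X0.0000 Y0.0000

1 u = 1 mm; y_m = 97.8696 − y.

[1] `<path>` closed polygon, #000000→cut S864 F1401: (72.3715,36.0886) → (99.7748,29.1677) → (77.4185,52.6968) → (80.2184,12.8788) → (57.1679,89.5312) → (96.7677,16.3039) → (72.3715,36.0886) (closed)

[2] `<path>` regular polygon, #000000→cut S864 F1401: (62.6811,29.0999) → (52.8165,28.8654) → (46.4827,36.4316) → (48.4491,46.1011) → (57.2350,50.5925) → (66.2245,46.5237) → (68.6482,36.9586) → (62.6811,29.0999) (closed)

[3] `<path>` rectangle, #000000→cut S864 F1401: (43.3145,53.8216) → (100.5128,53.8216) → (100.5128,39.7137) → (43.3145,39.7137) → (43.3145,53.8216) (closed)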